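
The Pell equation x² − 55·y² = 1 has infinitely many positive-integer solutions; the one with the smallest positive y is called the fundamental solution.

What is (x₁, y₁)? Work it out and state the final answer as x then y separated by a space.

[7; 2,2,2,14] for √55; ℓ=4 ⇒ convergent index 3
i=0: a=7 ⇒ p=7, q=1
…
i=2: a=2 ⇒ p=37, q=5
i=3: a=2 ⇒ p=89, q=12
(x₁, y₁) = (89, 12);  89² − 55·12² = 1 ✓

89 12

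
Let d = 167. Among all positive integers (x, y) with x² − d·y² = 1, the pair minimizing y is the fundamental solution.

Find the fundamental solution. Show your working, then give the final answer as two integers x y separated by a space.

168 13

d=167: √d = [12; 1,11,1,24] (ℓ=4, even), read p_3/q_3
i=0: a=12 ⇒ p=12, q=1
…
i=2: a=11 ⇒ p=155, q=12
i=3: a=1 ⇒ p=168, q=13
→ (168, 13).  Check: 168²=28224, 167·13²=28223, difference 1.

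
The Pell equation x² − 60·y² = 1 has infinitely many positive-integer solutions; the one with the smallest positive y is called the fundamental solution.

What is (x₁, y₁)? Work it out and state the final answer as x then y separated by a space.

d=60: √d = [7; 1,2,1,14] (ℓ=4, even), read p_3/q_3
a_0=7:  p_0=7·1+0=7,  q_0=7·0+1=1
…
a_2=2:  p_2=2·8+7=23,  q_2=2·1+1=3
a_3=1:  p_3=1·23+8=31,  q_3=1·3+1=4
→ (31, 4).  Check: 31²=961, 60·4²=960, difference 1.

31 4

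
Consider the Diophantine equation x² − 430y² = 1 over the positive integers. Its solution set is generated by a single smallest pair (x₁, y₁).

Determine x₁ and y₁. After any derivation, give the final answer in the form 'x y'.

2862251 138030

d=430: √d = [20; 1,2,1,3,1,…,2,1,40] (ℓ=14, even), read p_13/q_13
k=0  a_k=20  p_k/q_k = 20/1
k=1  a_k=1  p_k/q_k = 21/1
…
k=3  a_k=1  p_k/q_k = 83/4
k=4  a_k=3  p_k/q_k = 311/15
k=5  a_k=1  p_k/q_k = 394/19
k=6  a_k=6  p_k/q_k = 2675/129
k=7  a_k=8  p_k/q_k = 21794/1051
k=8  a_k=6  p_k/q_k = 133439/6435
k=9  a_k=1  p_k/q_k = 155233/7486
k=10  a_k=3  p_k/q_k = 599138/28893
k=11  a_k=1  p_k/q_k = 754371/36379
k=12  a_k=2  p_k/q_k = 2107880/101651
k=13  a_k=1  p_k/q_k = 2862251/138030
fundamental: x₁=2862251, y₁=138030  (since 8192480787001 − 430·19052280900 = 1)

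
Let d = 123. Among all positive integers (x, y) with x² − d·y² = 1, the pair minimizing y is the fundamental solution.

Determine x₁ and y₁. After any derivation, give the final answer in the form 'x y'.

122 11

√123 → a₀=11, period (11,22); ℓ=2 even so k=1
k=0  a_k=11  p_k/q_k = 11/1
k=1  a_k=11  p_k/q_k = 122/11
fundamental: x₁=122, y₁=11  (since 14884 − 123·121 = 1)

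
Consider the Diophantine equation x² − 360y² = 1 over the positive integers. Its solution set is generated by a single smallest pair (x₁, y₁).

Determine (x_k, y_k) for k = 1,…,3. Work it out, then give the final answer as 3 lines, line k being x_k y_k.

√360 → a₀=18, period (1,36); ℓ=2 even so k=1
i=0: a=18 ⇒ p=18, q=1
i=1: a=1 ⇒ p=19, q=1
→ (19, 1).  Check: 19²=361, 360·1²=360, difference 1.
n=2: (19,1)∘(19,1) = (19·19+360·1·1, 19·1+1·19) = (721,38)
n=3: (721,38)∘(19,1) = (19·721+360·1·38, 19·38+1·721) = (27379,1443)

19 1
721 38
27379 1443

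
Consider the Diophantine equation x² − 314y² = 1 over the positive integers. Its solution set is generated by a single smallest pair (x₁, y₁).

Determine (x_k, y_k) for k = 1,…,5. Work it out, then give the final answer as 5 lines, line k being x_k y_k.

392499 22150
308110930001 17387705700
241866463828532499 13649314199066450
189864690372162243720001 10714684347621377411400
149043402212524750531884812499 8411005783500436710995110750

√314 → a₀=17, period (1,2,1,1,2,1,34); ℓ=7 odd so k=13
a_0=17:  p_0=17·1+0=17,  q_0=17·0+1=1
…
a_2=2:  p_2=2·18+17=53,  q_2=2·1+1=3
a_3=1:  p_3=1·53+18=71,  q_3=1·3+1=4
a_4=1:  p_4=1·71+53=124,  q_4=1·4+3=7
…
a_8=1:  p_8=1·15381+443=15824,  q_8=1·868+25=893
…
a_12=2:  p_12=2·109882+62853=282617,  q_12=2·6201+3547=15949
a_13=1:  p_13=1·282617+109882=392499,  q_13=1·15949+6201=22150
→ (392499, 22150).  Check: 392499²=154055465001, 314·22150²=154055465000, difference 1.
n=2: (392499,22150)∘(392499,22150) = (392499·392499+314·22150·22150, 392499·22150+22150·392499) = (308110930001,17387705700)
n=3: (308110930001,17387705700)∘(392499,22150) = (392499·308110930001+314·22150·17387705700, 392499·17387705700+22150·308110930001) = (241866463828532499,13649314199066450)
n=4: (241866463828532499,13649314199066450)∘(392499,22150) = (392499·241866463828532499+314·22150·13649314199066450, 392499·13649314199066450+22150·241866463828532499) = (189864690372162243720001,10714684347621377411400)
n=5: (189864690372162243720001,10714684347621377411400)∘(392499,22150) = (392499·189864690372162243720001+314·22150·10714684347621377411400, 392499·10714684347621377411400+22150·189864690372162243720001) = (149043402212524750531884812499,8411005783500436710995110750)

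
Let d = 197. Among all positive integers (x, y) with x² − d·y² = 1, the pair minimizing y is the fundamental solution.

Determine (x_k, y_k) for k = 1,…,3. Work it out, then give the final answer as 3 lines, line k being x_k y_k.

d=197: √d = [14; 28] (ℓ=1, odd), read p_1/q_1
a_0=14:  p_0=14·1+0=14,  q_0=14·0+1=1
a_1=28:  p_1=28·14+1=393,  q_1=28·1+0=28
→ (393, 28).  Check: 393²=154449, 197·28²=154448, difference 1.
k=2:  x_2 = 393·393+197·28·28 = 308897,  y_2 = 393·28+28·393 = 22008
k=3:  x_3 = 393·308897+197·28·22008 = 242792649,  y_3 = 393·22008+28·308897 = 17298260

393 28
308897 22008
242792649 17298260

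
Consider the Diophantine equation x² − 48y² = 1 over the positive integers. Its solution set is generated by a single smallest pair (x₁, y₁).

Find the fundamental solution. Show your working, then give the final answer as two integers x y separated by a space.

√48 = [6; 1,12, …], period ℓ=2 (even) → k=1
i=0: a=6 ⇒ p=6, q=1
i=1: a=1 ⇒ p=7, q=1
fundamental: x₁=7, y₁=1  (since 49 − 48·1 = 1)

7 1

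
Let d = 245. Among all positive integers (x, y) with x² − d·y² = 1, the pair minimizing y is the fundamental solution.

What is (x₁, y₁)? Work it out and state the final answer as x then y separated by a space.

51841 3312

[15; 1,1,1,7,6,7,1,1,1,30] for √245; ℓ=10 ⇒ convergent index 9
k=0  a_k=15  p_k/q_k = 15/1
…
k=2  a_k=1  p_k/q_k = 31/2
…
k=6  a_k=7  p_k/q_k = 15809/1010
k=7  a_k=1  p_k/q_k = 18016/1151
k=8  a_k=1  p_k/q_k = 33825/2161
k=9  a_k=1  p_k/q_k = 51841/3312
fundamental: x₁=51841, y₁=3312  (since 2687489281 − 245·10969344 = 1)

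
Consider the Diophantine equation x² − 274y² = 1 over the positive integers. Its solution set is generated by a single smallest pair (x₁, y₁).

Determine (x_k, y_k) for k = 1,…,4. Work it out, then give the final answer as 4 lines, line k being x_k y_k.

3959299 239190
31352097142801 1894049455620
248264653730785753699 14998216231173381570
1965907990503261255572251201 118764845051735182903983240

[16; 1,1,4,4,1,1,32] for √274; ℓ=7 ⇒ convergent index 13
i=0: a=16 ⇒ p=16, q=1
…
i=3: a=4 ⇒ p=149, q=9
…
i=5: a=1 ⇒ p=778, q=47
i=6: a=1 ⇒ p=1407, q=85
…
i=10: a=4 ⇒ p=419253, q=25328
i=11: a=4 ⇒ p=1770023, q=106931
i=12: a=1 ⇒ p=2189276, q=132259
i=13: a=1 ⇒ p=3959299, q=239190
(x₁, y₁) = (3959299, 239190);  3959299² − 274·239190² = 1 ✓
n=2: (3959299,239190)∘(3959299,239190) = (3959299·3959299+274·239190·239190, 3959299·239190+239190·3959299) = (31352097142801,1894049455620)
n=3: (31352097142801,1894049455620)∘(3959299,239190) = (3959299·31352097142801+274·239190·1894049455620, 3959299·1894049455620+239190·31352097142801) = (248264653730785753699,14998216231173381570)
n=4: (248264653730785753699,14998216231173381570)∘(3959299,239190) = (3959299·248264653730785753699+274·239190·14998216231173381570, 3959299·14998216231173381570+239190·248264653730785753699) = (1965907990503261255572251201,118764845051735182903983240)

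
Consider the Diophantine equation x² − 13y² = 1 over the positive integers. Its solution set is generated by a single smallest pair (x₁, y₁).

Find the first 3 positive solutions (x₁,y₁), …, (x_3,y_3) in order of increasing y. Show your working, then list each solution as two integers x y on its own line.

[3; 1,1,1,1,6] for √13; ℓ=5 ⇒ convergent index 9
i=0: a=3 ⇒ p=3, q=1
i=1: a=1 ⇒ p=4, q=1
i=2: a=1 ⇒ p=7, q=2
i=3: a=1 ⇒ p=11, q=3
…
i=5: a=6 ⇒ p=119, q=33
i=6: a=1 ⇒ p=137, q=38
…
i=8: a=1 ⇒ p=393, q=109
i=9: a=1 ⇒ p=649, q=180
→ (649, 180).  Check: 649²=421201, 13·180²=421200, difference 1.
k=2:  x_2 = 649·649+13·180·180 = 842401,  y_2 = 649·180+180·649 = 233640
k=3:  x_3 = 649·842401+13·180·233640 = 1093435849,  y_3 = 649·233640+180·842401 = 303264540

649 180
842401 233640
1093435849 303264540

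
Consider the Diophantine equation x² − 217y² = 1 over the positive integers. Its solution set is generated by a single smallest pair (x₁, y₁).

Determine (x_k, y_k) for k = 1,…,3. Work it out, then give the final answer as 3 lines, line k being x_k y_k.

√217 = [14; 1,2,1,2,1,…,2,1,28, …], period ℓ=16 (even) → k=15
i=0: a=14 ⇒ p=14, q=1
i=1: a=1 ⇒ p=15, q=1
…
i=3: a=1 ⇒ p=59, q=4
i=4: a=2 ⇒ p=162, q=11
i=5: a=1 ⇒ p=221, q=15
…
i=7: a=9 ⇒ p=3668, q=249
i=8: a=4 ⇒ p=15055, q=1022
…
i=11: a=1 ⇒ p=293381, q=19916
…
i=14: a=2 ⇒ p=2809702, q=190735
i=15: a=1 ⇒ p=3844063, q=260952
→ (3844063, 260952).  Check: 3844063²=14776820347969, 217·260952²=14776820347968, difference 1.
(x_2, y_2) = (3844063·3844063 + 217·260952·260952, 3844063·260952 + 260952·3844063) = (29553640695937, 2006231855952)
(x_3, y_3) = (3844063·29553640695937 + 217·260952·2006231855952, 3844063·2006231855952 + 260952·29553640695937) = (227212113429087499999, 15424163293772565000)

3844063 260952
29553640695937 2006231855952
227212113429087499999 15424163293772565000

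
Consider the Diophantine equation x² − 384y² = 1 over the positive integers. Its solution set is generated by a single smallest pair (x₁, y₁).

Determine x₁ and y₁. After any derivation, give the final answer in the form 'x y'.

d=384: √d = [19; 1,1,2,9,2,1,1,38] (ℓ=8, even), read p_7/q_7
k=0  a_k=19  p_k/q_k = 19/1
k=1  a_k=1  p_k/q_k = 20/1
…
k=6  a_k=1  p_k/q_k = 2861/146
k=7  a_k=1  p_k/q_k = 4801/245
(x₁, y₁) = (4801, 245);  4801² − 384·245² = 1 ✓

4801 245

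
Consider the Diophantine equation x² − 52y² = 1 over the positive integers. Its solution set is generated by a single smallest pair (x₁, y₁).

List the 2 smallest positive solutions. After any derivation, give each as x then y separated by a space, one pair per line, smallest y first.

649 90
842401 116820

√52 → a₀=7, period (4,1,2,1,4,14); ℓ=6 even so k=5
step 0: (7, 1)  from 7·(1,0) + (0,1)
…
step 2: (36, 5)  from 1·(29,4) + (7,1)
…
step 4: (137, 19)  from 1·(101,14) + (36,5)
step 5: (649, 90)  from 4·(137,19) + (101,14)
fundamental: x₁=649, y₁=90  (since 421201 − 52·8100 = 1)
k=2:  x_2 = 649·649+52·90·90 = 842401,  y_2 = 649·90+90·649 = 116820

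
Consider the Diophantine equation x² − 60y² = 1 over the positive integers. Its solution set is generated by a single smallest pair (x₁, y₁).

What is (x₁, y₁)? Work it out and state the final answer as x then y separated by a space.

√60 → a₀=7, period (1,2,1,14); ℓ=4 even so k=3
i=0: a=7 ⇒ p=7, q=1
i=1: a=1 ⇒ p=8, q=1
i=2: a=2 ⇒ p=23, q=3
i=3: a=1 ⇒ p=31, q=4
→ (31, 4).  Check: 31²=961, 60·4²=960, difference 1.

31 4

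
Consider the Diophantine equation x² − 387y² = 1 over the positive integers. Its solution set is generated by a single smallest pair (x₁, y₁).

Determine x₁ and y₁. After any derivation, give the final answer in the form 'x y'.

d=387: √d = [19; 1,2,19,2,1,38] (ℓ=6, even), read p_5/q_5
step 0: (19, 1)  from 19·(1,0) + (0,1)
step 1: (20, 1)  from 1·(19,1) + (1,0)
step 2: (59, 3)  from 2·(20,1) + (19,1)
step 3: (1141, 58)  from 19·(59,3) + (20,1)
step 4: (2341, 119)  from 2·(1141,58) + (59,3)
step 5: (3482, 177)  from 1·(2341,119) + (1141,58)
fundamental: x₁=3482, y₁=177  (since 12124324 − 387·31329 = 1)

3482 177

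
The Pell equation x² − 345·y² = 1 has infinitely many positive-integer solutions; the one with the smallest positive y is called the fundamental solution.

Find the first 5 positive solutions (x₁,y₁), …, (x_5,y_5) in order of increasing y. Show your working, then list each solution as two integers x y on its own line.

6761 364
91422241 4922008
1236211536041 66555391812
16716052298924161 899962003159856
226034457949840969001 12169286140172181020

[18; 1,1,2,1,6,1,2,1,1,36] for √345; ℓ=10 ⇒ convergent index 9
i=0: a=18 ⇒ p=18, q=1
…
i=3: a=2 ⇒ p=93, q=5
i=4: a=1 ⇒ p=130, q=7
…
i=6: a=1 ⇒ p=1003, q=54
i=7: a=2 ⇒ p=2879, q=155
i=8: a=1 ⇒ p=3882, q=209
i=9: a=1 ⇒ p=6761, q=364
→ (6761, 364).  Check: 6761²=45711121, 345·364²=45711120, difference 1.
n=2: (6761,364)∘(6761,364) = (6761·6761+345·364·364, 6761·364+364·6761) = (91422241,4922008)
n=3: (91422241,4922008)∘(6761,364) = (6761·91422241+345·364·4922008, 6761·4922008+364·91422241) = (1236211536041,66555391812)
n=4: (1236211536041,66555391812)∘(6761,364) = (6761·1236211536041+345·364·66555391812, 6761·66555391812+364·1236211536041) = (16716052298924161,899962003159856)
n=5: (16716052298924161,899962003159856)∘(6761,364) = (6761·16716052298924161+345·364·899962003159856, 6761·899962003159856+364·16716052298924161) = (226034457949840969001,12169286140172181020)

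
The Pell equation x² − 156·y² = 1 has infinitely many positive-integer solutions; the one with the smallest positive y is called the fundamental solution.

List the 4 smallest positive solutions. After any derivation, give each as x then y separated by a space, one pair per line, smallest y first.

25 2
1249 100
62425 4998
3120001 249800

√156 → a₀=12, period (2,24); ℓ=2 even so k=1
i=0: a=12 ⇒ p=12, q=1
i=1: a=2 ⇒ p=25, q=2
(x₁, y₁) = (25, 2);  25² − 156·2² = 1 ✓
k=2:  x_2 = 25·25+156·2·2 = 1249,  y_2 = 25·2+2·25 = 100
k=3:  x_3 = 25·1249+156·2·100 = 62425,  y_3 = 25·100+2·1249 = 4998
k=4:  x_4 = 25·62425+156·2·4998 = 3120001,  y_4 = 25·4998+2·62425 = 249800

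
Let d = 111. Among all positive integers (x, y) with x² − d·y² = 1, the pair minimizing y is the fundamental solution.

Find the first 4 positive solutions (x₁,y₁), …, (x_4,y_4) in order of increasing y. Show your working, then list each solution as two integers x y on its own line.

295 28
174049 16520
102688615 9746772
60586108801 5750578960

[10; 1,1,6,1,1,20] for √111; ℓ=6 ⇒ convergent index 5
k=0  a_k=10  p_k/q_k = 10/1
…
k=2  a_k=1  p_k/q_k = 21/2
…
k=4  a_k=1  p_k/q_k = 158/15
k=5  a_k=1  p_k/q_k = 295/28
(x₁, y₁) = (295, 28);  295² − 111·28² = 1 ✓
n=2: (295,28)∘(295,28) = (295·295+111·28·28, 295·28+28·295) = (174049,16520)
n=3: (174049,16520)∘(295,28) = (295·174049+111·28·16520, 295·16520+28·174049) = (102688615,9746772)
n=4: (102688615,9746772)∘(295,28) = (295·102688615+111·28·9746772, 295·9746772+28·102688615) = (60586108801,5750578960)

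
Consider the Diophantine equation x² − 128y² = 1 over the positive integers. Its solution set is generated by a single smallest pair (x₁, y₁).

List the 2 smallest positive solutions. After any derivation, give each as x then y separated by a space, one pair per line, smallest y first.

577 51
665857 58854

[11; 3,5,3,22] for √128; ℓ=4 ⇒ convergent index 3
a_0=11:  p_0=11·1+0=11,  q_0=11·0+1=1
a_1=3:  p_1=3·11+1=34,  q_1=3·1+0=3
a_2=5:  p_2=5·34+11=181,  q_2=5·3+1=16
a_3=3:  p_3=3·181+34=577,  q_3=3·16+3=51
→ (577, 51).  Check: 577²=332929, 128·51²=332928, difference 1.
(577+51√128)^2 = 665857 + 58854√128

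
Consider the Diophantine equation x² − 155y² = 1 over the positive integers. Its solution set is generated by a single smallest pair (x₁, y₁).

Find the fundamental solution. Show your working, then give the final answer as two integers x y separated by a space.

249 20

[12; 2,4,2,24] for √155; ℓ=4 ⇒ convergent index 3
i=0: a=12 ⇒ p=12, q=1
…
i=2: a=4 ⇒ p=112, q=9
i=3: a=2 ⇒ p=249, q=20
(x₁, y₁) = (249, 20);  249² − 155·20² = 1 ✓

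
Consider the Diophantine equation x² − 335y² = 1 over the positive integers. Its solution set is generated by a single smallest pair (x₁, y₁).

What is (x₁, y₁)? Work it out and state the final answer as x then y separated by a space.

604 33

√335 → a₀=18, period (3,3,3,36); ℓ=4 even so k=3
i=0: a=18 ⇒ p=18, q=1
…
i=2: a=3 ⇒ p=183, q=10
i=3: a=3 ⇒ p=604, q=33
(x₁, y₁) = (604, 33);  604² − 335·33² = 1 ✓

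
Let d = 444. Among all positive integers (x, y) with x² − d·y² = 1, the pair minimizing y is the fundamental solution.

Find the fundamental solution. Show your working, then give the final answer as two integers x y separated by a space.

295 14

√444 = [21; 14,42, …], period ℓ=2 (even) → k=1
step 0: (21, 1)  from 21·(1,0) + (0,1)
step 1: (295, 14)  from 14·(21,1) + (1,0)
(x₁, y₁) = (295, 14);  295² − 444·14² = 1 ✓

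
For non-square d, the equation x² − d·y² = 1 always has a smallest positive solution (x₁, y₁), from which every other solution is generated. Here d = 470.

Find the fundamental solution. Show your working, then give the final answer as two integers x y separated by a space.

√470 = [21; 1,2,8,2,1,42, …], period ℓ=6 (even) → k=5
i=0: a=21 ⇒ p=21, q=1
…
i=2: a=2 ⇒ p=65, q=3
…
i=4: a=2 ⇒ p=1149, q=53
i=5: a=1 ⇒ p=1691, q=78
fundamental: x₁=1691, y₁=78  (since 2859481 − 470·6084 = 1)

1691 78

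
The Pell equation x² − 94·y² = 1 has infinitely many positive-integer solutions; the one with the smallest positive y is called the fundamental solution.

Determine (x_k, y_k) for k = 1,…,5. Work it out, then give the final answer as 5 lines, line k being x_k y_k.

√94 = [9; 1,2,3,1,1,…,2,1,18, …], period ℓ=16 (even) → k=15
a_0=9:  p_0=9·1+0=9,  q_0=9·0+1=1
…
a_5=1:  p_5=1·126+97=223,  q_5=1·13+10=23
a_6=5:  p_6=5·223+126=1241,  q_6=5·23+13=128
…
a_8=8:  p_8=8·1464+1241=12953,  q_8=8·151+128=1336
…
a_10=5:  p_10=5·14417+12953=85038,  q_10=5·1487+1336=8771
a_11=1:  p_11=1·85038+14417=99455,  q_11=1·8771+1487=10258
a_12=1:  p_12=1·99455+85038=184493,  q_12=1·10258+8771=19029
…
a_14=2:  p_14=2·652934+184493=1490361,  q_14=2·67345+19029=153719
a_15=1:  p_15=1·1490361+652934=2143295,  q_15=1·153719+67345=221064
fundamental: x₁=2143295, y₁=221064  (since 4593713457025 − 94·48869292096 = 1)
(x_2, y_2) = (2143295·2143295 + 94·221064·221064, 2143295·221064 + 221064·2143295) = (9187426914049, 947610731760)
(x_3, y_3) = (2143295·9187426914049 + 94·221064·947610731760, 2143295·947610731760 + 221064·9187426914049) = (39382732335491159615, 4062018686654877336)
(x_4, y_4) = (2143295·39382732335491159615 + 94·221064·4062018686654877336, 2143295·4062018686654877336 + 221064·39382732335491159615) = (168817626601983862467148801, 17412208682026983028992480)
(x_5, y_5) = (2143295·168817626601983862467148801 + 94·221064·17412208682026983028992480, 2143295·17412208682026983028992480 + 221064·168817626601983862467148801) = (723651950015758622280719887718975, 74638999614285983163562219965864)

2143295 221064
9187426914049 947610731760
39382732335491159615 4062018686654877336
168817626601983862467148801 17412208682026983028992480
723651950015758622280719887718975 74638999614285983163562219965864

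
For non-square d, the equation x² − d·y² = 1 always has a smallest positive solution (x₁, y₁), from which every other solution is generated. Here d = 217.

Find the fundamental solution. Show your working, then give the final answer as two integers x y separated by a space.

√217 → a₀=14, period (1,2,1,2,1,…,2,1,28); ℓ=16 even so k=15
i=0: a=14 ⇒ p=14, q=1
…
i=4: a=2 ⇒ p=162, q=11
…
i=7: a=9 ⇒ p=3668, q=249
…
i=14: a=2 ⇒ p=2809702, q=190735
i=15: a=1 ⇒ p=3844063, q=260952
(x₁, y₁) = (3844063, 260952);  3844063² − 217·260952² = 1 ✓

3844063 260952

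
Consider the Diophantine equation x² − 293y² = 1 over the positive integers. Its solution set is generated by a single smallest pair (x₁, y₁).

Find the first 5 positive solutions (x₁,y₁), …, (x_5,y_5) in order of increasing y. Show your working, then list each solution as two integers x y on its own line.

12320649 719780
303596783562401 17736313474440
7481018815602612315849 437045785745090703340
184342013978870716056521769601 10769375446188914321717060880
4542426500373511536803322165613266249 265371389643423565052112223737518900

[17; 8,1,1,8,34] for √293; ℓ=5 ⇒ convergent index 9
i=0: a=17 ⇒ p=17, q=1
…
i=2: a=1 ⇒ p=154, q=9
…
i=6: a=8 ⇒ p=679914, q=39721
i=7: a=1 ⇒ p=764593, q=44668
i=8: a=1 ⇒ p=1444507, q=84389
i=9: a=8 ⇒ p=12320649, q=719780
→ (12320649, 719780).  Check: 12320649²=151798391781201, 293·719780²=151798391781200, difference 1.
k=2:  x_2 = 12320649·12320649+293·719780·719780 = 303596783562401,  y_2 = 12320649·719780+719780·12320649 = 17736313474440
k=3:  x_3 = 12320649·303596783562401+293·719780·17736313474440 = 7481018815602612315849,  y_3 = 12320649·17736313474440+719780·303596783562401 = 437045785745090703340
k=4:  x_4 = 12320649·7481018815602612315849+293·719780·437045785745090703340 = 184342013978870716056521769601,  y_4 = 12320649·437045785745090703340+719780·7481018815602612315849 = 10769375446188914321717060880
k=5:  x_5 = 12320649·184342013978870716056521769601+293·719780·10769375446188914321717060880 = 4542426500373511536803322165613266249,  y_5 = 12320649·10769375446188914321717060880+719780·184342013978870716056521769601 = 265371389643423565052112223737518900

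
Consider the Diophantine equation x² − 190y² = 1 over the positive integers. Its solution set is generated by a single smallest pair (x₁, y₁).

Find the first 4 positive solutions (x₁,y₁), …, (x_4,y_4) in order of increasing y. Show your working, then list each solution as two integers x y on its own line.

√190 → a₀=13, period (1,3,1,1,1,…,3,1,26); ℓ=14 even so k=13
i=0: a=13 ⇒ p=13, q=1
i=1: a=1 ⇒ p=14, q=1
i=2: a=3 ⇒ p=55, q=4
i=3: a=1 ⇒ p=69, q=5
i=4: a=1 ⇒ p=124, q=9
i=5: a=1 ⇒ p=193, q=14
i=6: a=2 ⇒ p=510, q=37
i=7: a=2 ⇒ p=1213, q=88
i=8: a=2 ⇒ p=2936, q=213
…
i=11: a=1 ⇒ p=11234, q=815
i=12: a=3 ⇒ p=40787, q=2959
i=13: a=1 ⇒ p=52021, q=3774
fundamental: x₁=52021, y₁=3774  (since 2706184441 − 190·14243076 = 1)
k=2:  x_2 = 52021·52021+190·3774·3774 = 5412368881,  y_2 = 52021·3774+3774·52021 = 392654508
k=3:  x_3 = 52021·5412368881+190·3774·392654508 = 563113683064981,  y_3 = 52021·392654508+3774·5412368881 = 40852560317562
k=4:  x_4 = 52021·563113683064981+190·3774·40852560317562 = 58587473808034384321,  y_4 = 52021·40852560317562+3774·563113683064981 = 4250382080167131096

52021 3774
5412368881 392654508
563113683064981 40852560317562
58587473808034384321 4250382080167131096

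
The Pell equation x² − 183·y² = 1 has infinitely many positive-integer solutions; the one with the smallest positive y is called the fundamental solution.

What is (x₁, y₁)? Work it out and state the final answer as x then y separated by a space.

487 36

[13; 1,1,8,1,1,26] for √183; ℓ=6 ⇒ convergent index 5
a_0=13:  p_0=13·1+0=13,  q_0=13·0+1=1
a_1=1:  p_1=1·13+1=14,  q_1=1·1+0=1
a_2=1:  p_2=1·14+13=27,  q_2=1·1+1=2
a_3=8:  p_3=8·27+14=230,  q_3=8·2+1=17
a_4=1:  p_4=1·230+27=257,  q_4=1·17+2=19
a_5=1:  p_5=1·257+230=487,  q_5=1·19+17=36
→ (487, 36).  Check: 487²=237169, 183·36²=237168, difference 1.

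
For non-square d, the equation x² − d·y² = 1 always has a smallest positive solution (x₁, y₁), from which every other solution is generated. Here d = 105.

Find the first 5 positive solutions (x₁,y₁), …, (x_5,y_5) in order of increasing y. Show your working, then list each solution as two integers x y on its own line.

d=105: √d = [10; 4,20] (ℓ=2, even), read p_1/q_1
a_0=10:  p_0=10·1+0=10,  q_0=10·0+1=1
a_1=4:  p_1=4·10+1=41,  q_1=4·1+0=4
(x₁, y₁) = (41, 4);  41² − 105·4² = 1 ✓
n=2: (41,4)∘(41,4) = (41·41+105·4·4, 41·4+4·41) = (3361,328)
n=3: (3361,328)∘(41,4) = (41·3361+105·4·328, 41·328+4·3361) = (275561,26892)
n=4: (275561,26892)∘(41,4) = (41·275561+105·4·26892, 41·26892+4·275561) = (22592641,2204816)
n=5: (22592641,2204816)∘(41,4) = (41·22592641+105·4·2204816, 41·2204816+4·22592641) = (1852321001,180768020)

41 4
3361 328
275561 26892
22592641 2204816
1852321001 180768020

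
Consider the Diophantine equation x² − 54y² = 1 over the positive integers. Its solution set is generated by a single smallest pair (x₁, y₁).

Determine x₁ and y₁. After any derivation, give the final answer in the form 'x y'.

√54 = [7; 2,1,6,1,2,14, …], period ℓ=6 (even) → k=5
step 0: (7, 1)  from 7·(1,0) + (0,1)
…
step 4: (169, 23)  from 1·(147,20) + (22,3)
step 5: (485, 66)  from 2·(169,23) + (147,20)
(x₁, y₁) = (485, 66);  485² − 54·66² = 1 ✓

485 66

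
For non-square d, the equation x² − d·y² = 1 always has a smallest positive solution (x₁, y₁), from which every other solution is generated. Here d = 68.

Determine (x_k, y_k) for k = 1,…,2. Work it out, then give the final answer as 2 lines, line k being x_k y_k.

√68 = [8; 4,16, …], period ℓ=2 (even) → k=1
k=0  a_k=8  p_k/q_k = 8/1
k=1  a_k=4  p_k/q_k = 33/4
fundamental: x₁=33, y₁=4  (since 1089 − 68·16 = 1)
n=2: (33,4)∘(33,4) = (33·33+68·4·4, 33·4+4·33) = (2177,264)

33 4
2177 264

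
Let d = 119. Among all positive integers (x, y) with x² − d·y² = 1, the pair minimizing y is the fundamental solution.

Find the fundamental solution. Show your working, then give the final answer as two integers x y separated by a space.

120 11

[10; 1,9,1,20] for √119; ℓ=4 ⇒ convergent index 3
k=0  a_k=10  p_k/q_k = 10/1
k=1  a_k=1  p_k/q_k = 11/1
k=2  a_k=9  p_k/q_k = 109/10
k=3  a_k=1  p_k/q_k = 120/11
fundamental: x₁=120, y₁=11  (since 14400 − 119·121 = 1)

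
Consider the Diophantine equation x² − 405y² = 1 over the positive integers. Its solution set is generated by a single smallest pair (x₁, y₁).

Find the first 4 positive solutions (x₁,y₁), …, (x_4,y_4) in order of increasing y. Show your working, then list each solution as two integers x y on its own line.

√405 = [20; 8,40, …], period ℓ=2 (even) → k=1
step 0: (20, 1)  from 20·(1,0) + (0,1)
step 1: (161, 8)  from 8·(20,1) + (1,0)
fundamental: x₁=161, y₁=8  (since 25921 − 405·64 = 1)
n=2: (161,8)∘(161,8) = (161·161+405·8·8, 161·8+8·161) = (51841,2576)
n=3: (51841,2576)∘(161,8) = (161·51841+405·8·2576, 161·2576+8·51841) = (16692641,829464)
n=4: (16692641,829464)∘(161,8) = (161·16692641+405·8·829464, 161·829464+8·16692641) = (5374978561,267084832)

161 8
51841 2576
16692641 829464
5374978561 267084832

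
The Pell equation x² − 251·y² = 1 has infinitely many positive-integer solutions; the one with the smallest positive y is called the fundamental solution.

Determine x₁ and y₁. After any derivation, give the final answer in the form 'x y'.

[15; 1,5,2,1,2,…,5,1,30] for √251; ℓ=14 ⇒ convergent index 13
step 0: (15, 1)  from 15·(1,0) + (0,1)
…
step 2: (95, 6)  from 5·(16,1) + (15,1)
…
step 4: (301, 19)  from 1·(206,13) + (95,6)
…
step 7: (29563, 1866)  from 15·(1917,121) + (808,51)
…
step 9: (151649, 9572)  from 2·(61043,3853) + (29563,1866)
step 10: (212692, 13425)  from 1·(151649,9572) + (61043,3853)
…
step 12: (3097857, 195535)  from 5·(577033,36422) + (212692,13425)
step 13: (3674890, 231957)  from 1·(3097857,195535) + (577033,36422)
(x₁, y₁) = (3674890, 231957);  3674890² − 251·231957² = 1 ✓

3674890 231957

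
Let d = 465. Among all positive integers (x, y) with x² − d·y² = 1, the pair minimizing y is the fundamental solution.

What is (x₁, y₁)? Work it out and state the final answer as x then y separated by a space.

√465 = [21; 1,1,3,2,2,2,3,1,1,42, …], period ℓ=10 (even) → k=9
i=0: a=21 ⇒ p=21, q=1
i=1: a=1 ⇒ p=22, q=1
i=2: a=1 ⇒ p=43, q=2
i=3: a=3 ⇒ p=151, q=7
i=4: a=2 ⇒ p=345, q=16
i=5: a=2 ⇒ p=841, q=39
i=6: a=2 ⇒ p=2027, q=94
i=7: a=3 ⇒ p=6922, q=321
i=8: a=1 ⇒ p=8949, q=415
i=9: a=1 ⇒ p=15871, q=736
→ (15871, 736).  Check: 15871²=251888641, 465·736²=251888640, difference 1.

15871 736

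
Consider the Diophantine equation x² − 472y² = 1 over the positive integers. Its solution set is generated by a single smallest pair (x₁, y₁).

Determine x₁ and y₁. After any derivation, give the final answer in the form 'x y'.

[21; 1,2,1,1,1,…,2,1,42] for √472; ℓ=14 ⇒ convergent index 13
step 0: (21, 1)  from 21·(1,0) + (0,1)
step 1: (22, 1)  from 1·(21,1) + (1,0)
step 2: (65, 3)  from 2·(22,1) + (21,1)
…
step 5: (239, 11)  from 1·(152,7) + (87,4)
…
step 7: (5779, 266)  from 5·(1108,51) + (239,11)
…
step 12: (222687, 10250)  from 2·(84230,3877) + (54227,2496)
step 13: (306917, 14127)  from 1·(222687,10250) + (84230,3877)
fundamental: x₁=306917, y₁=14127  (since 94198044889 − 472·199572129 = 1)

306917 14127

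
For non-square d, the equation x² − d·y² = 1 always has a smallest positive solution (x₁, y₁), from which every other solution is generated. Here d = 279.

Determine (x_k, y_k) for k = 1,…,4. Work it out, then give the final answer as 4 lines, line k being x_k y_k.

√279 = [16; 1,2,2,1,2,2,1,32, …], period ℓ=8 (even) → k=7
a_0=16:  p_0=16·1+0=16,  q_0=16·0+1=1
…
a_3=2:  p_3=2·50+17=117,  q_3=2·3+1=7
a_4=1:  p_4=1·117+50=167,  q_4=1·7+3=10
a_5=2:  p_5=2·167+117=451,  q_5=2·10+7=27
a_6=2:  p_6=2·451+167=1069,  q_6=2·27+10=64
a_7=1:  p_7=1·1069+451=1520,  q_7=1·64+27=91
→ (1520, 91).  Check: 1520²=2310400, 279·91²=2310399, difference 1.
(1520+91√279)^2 = 4620799 + 276640√279
(1520+91√279)^3 = 14047227440 + 840985509√279
(1520+91√279)^4 = 42703566796801 + 2556595670720√279

1520 91
4620799 276640
14047227440 840985509
42703566796801 2556595670720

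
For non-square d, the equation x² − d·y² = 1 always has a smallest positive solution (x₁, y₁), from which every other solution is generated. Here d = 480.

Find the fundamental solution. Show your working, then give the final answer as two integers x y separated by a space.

√480 → a₀=21, period (1,9,1,42); ℓ=4 even so k=3
step 0: (21, 1)  from 21·(1,0) + (0,1)
step 1: (22, 1)  from 1·(21,1) + (1,0)
step 2: (219, 10)  from 9·(22,1) + (21,1)
step 3: (241, 11)  from 1·(219,10) + (22,1)
fundamental: x₁=241, y₁=11  (since 58081 − 480·121 = 1)

241 11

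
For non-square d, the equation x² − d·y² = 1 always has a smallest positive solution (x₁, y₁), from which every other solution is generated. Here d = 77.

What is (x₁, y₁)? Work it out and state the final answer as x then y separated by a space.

351 40

d=77: √d = [8; 1,3,2,3,1,16] (ℓ=6, even), read p_5/q_5
k=0  a_k=8  p_k/q_k = 8/1
k=1  a_k=1  p_k/q_k = 9/1
…
k=4  a_k=3  p_k/q_k = 272/31
k=5  a_k=1  p_k/q_k = 351/40
fundamental: x₁=351, y₁=40  (since 123201 − 77·1600 = 1)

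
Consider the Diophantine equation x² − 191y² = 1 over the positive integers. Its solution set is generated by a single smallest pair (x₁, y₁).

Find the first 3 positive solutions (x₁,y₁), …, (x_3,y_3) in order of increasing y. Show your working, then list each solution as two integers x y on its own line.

8994000 650783
161784071999999 11706284604000
2910171887135973018000 210572647456751349217

[13; 1,4,1,1,3,…,4,1,26] for √191; ℓ=16 ⇒ convergent index 15
a_0=13:  p_0=13·1+0=13,  q_0=13·0+1=1
a_1=1:  p_1=1·13+1=14,  q_1=1·1+0=1
a_2=4:  p_2=4·14+13=69,  q_2=4·1+1=5
…
a_4=1:  p_4=1·83+69=152,  q_4=1·6+5=11
…
a_6=2:  p_6=2·539+152=1230,  q_6=2·39+11=89
a_7=2:  p_7=2·1230+539=2999,  q_7=2·89+39=217
a_8=13:  p_8=13·2999+1230=40217,  q_8=13·217+89=2910
a_9=2:  p_9=2·40217+2999=83433,  q_9=2·2910+217=6037
…
a_12=1:  p_12=1·704682+207083=911765,  q_12=1·50989+14984=65973
…
a_14=4:  p_14=4·1616447+911765=7377553,  q_14=4·116962+65973=533821
a_15=1:  p_15=1·7377553+1616447=8994000,  q_15=1·533821+116962=650783
fundamental: x₁=8994000, y₁=650783  (since 80892036000000 − 191·423518513089 = 1)
(x_2, y_2) = (8994000·8994000 + 191·650783·650783, 8994000·650783 + 650783·8994000) = (161784071999999, 11706284604000)
(x_3, y_3) = (8994000·161784071999999 + 191·650783·11706284604000, 8994000·11706284604000 + 650783·161784071999999) = (2910171887135973018000, 210572647456751349217)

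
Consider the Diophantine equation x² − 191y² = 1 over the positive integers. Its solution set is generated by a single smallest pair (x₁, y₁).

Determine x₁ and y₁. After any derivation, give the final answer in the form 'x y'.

√191 → a₀=13, period (1,4,1,1,3,…,4,1,26); ℓ=16 even so k=15
step 0: (13, 1)  from 13·(1,0) + (0,1)
step 1: (14, 1)  from 1·(13,1) + (1,0)
step 2: (69, 5)  from 4·(14,1) + (13,1)
step 3: (83, 6)  from 1·(69,5) + (14,1)
step 4: (152, 11)  from 1·(83,6) + (69,5)
step 5: (539, 39)  from 3·(152,11) + (83,6)
…
step 7: (2999, 217)  from 2·(1230,89) + (539,39)
step 8: (40217, 2910)  from 13·(2999,217) + (1230,89)
step 9: (83433, 6037)  from 2·(40217,2910) + (2999,217)
step 10: (207083, 14984)  from 2·(83433,6037) + (40217,2910)
…
step 12: (911765, 65973)  from 1·(704682,50989) + (207083,14984)
step 13: (1616447, 116962)  from 1·(911765,65973) + (704682,50989)
step 14: (7377553, 533821)  from 4·(1616447,116962) + (911765,65973)
step 15: (8994000, 650783)  from 1·(7377553,533821) + (1616447,116962)
fundamental: x₁=8994000, y₁=650783  (since 80892036000000 − 191·423518513089 = 1)

8994000 650783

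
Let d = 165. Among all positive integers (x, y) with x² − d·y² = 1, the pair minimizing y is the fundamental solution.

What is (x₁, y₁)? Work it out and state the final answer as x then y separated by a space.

√165 → a₀=12, period (1,5,2,5,1,24); ℓ=6 even so k=5
step 0: (12, 1)  from 12·(1,0) + (0,1)
step 1: (13, 1)  from 1·(12,1) + (1,0)
step 2: (77, 6)  from 5·(13,1) + (12,1)
step 3: (167, 13)  from 2·(77,6) + (13,1)
step 4: (912, 71)  from 5·(167,13) + (77,6)
step 5: (1079, 84)  from 1·(912,71) + (167,13)
→ (1079, 84).  Check: 1079²=1164241, 165·84²=1164240, difference 1.

1079 84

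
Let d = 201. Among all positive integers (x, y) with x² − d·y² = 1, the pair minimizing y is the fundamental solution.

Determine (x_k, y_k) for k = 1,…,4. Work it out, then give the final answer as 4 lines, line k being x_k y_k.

d=201: √d = [14; 5,1,1,1,2,…,1,5,28] (ℓ=14, even), read p_13/q_13
k=0  a_k=14  p_k/q_k = 14/1
…
k=4  a_k=1  p_k/q_k = 241/17
…
k=6  a_k=1  p_k/q_k = 879/62
k=7  a_k=8  p_k/q_k = 7670/541
…
k=11  a_k=1  p_k/q_k = 58085/4097
k=12  a_k=1  p_k/q_k = 91402/6447
k=13  a_k=5  p_k/q_k = 515095/36332
fundamental: x₁=515095, y₁=36332  (since 265322859025 − 201·1320014224 = 1)
(515095+36332√201)^2 = 530645718049 + 37428863080√201
(515095+36332√201)^3 = 546665912276384215 + 38558840456348868√201
(515095+36332√201)^4 = 563169756167477608732801 + 39722931849688611461840√201

515095 36332
530645718049 37428863080
546665912276384215 38558840456348868
563169756167477608732801 39722931849688611461840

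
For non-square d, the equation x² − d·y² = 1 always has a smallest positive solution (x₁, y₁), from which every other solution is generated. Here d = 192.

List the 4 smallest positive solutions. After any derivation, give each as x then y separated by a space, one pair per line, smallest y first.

d=192: √d = [13; 1,5,1,26] (ℓ=4, even), read p_3/q_3
k=0  a_k=13  p_k/q_k = 13/1
…
k=2  a_k=5  p_k/q_k = 83/6
k=3  a_k=1  p_k/q_k = 97/7
(x₁, y₁) = (97, 7);  97² − 192·7² = 1 ✓
k=2:  x_2 = 97·97+192·7·7 = 18817,  y_2 = 97·7+7·97 = 1358
k=3:  x_3 = 97·18817+192·7·1358 = 3650401,  y_3 = 97·1358+7·18817 = 263445
k=4:  x_4 = 97·3650401+192·7·263445 = 708158977,  y_4 = 97·263445+7·3650401 = 51106972

97 7
18817 1358
3650401 263445
708158977 51106972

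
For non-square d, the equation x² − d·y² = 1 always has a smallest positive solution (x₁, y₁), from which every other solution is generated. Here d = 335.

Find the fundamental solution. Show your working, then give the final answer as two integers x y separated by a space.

604 33

d=335: √d = [18; 3,3,3,36] (ℓ=4, even), read p_3/q_3
a_0=18:  p_0=18·1+0=18,  q_0=18·0+1=1
a_1=3:  p_1=3·18+1=55,  q_1=3·1+0=3
a_2=3:  p_2=3·55+18=183,  q_2=3·3+1=10
a_3=3:  p_3=3·183+55=604,  q_3=3·10+3=33
→ (604, 33).  Check: 604²=364816, 335·33²=364815, difference 1.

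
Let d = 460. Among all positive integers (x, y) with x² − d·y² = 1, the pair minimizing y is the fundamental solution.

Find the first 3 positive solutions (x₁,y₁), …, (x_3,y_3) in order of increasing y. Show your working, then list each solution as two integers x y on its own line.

√460 = [21; 2,4,3,1,2,10,2,1,3,4,2,42, …], period ℓ=12 (even) → k=11
i=0: a=21 ⇒ p=21, q=1
…
i=4: a=1 ⇒ p=815, q=38
…
i=6: a=10 ⇒ p=23335, q=1088
…
i=9: a=3 ⇒ p=265693, q=12388
i=10: a=4 ⇒ p=1135029, q=52921
i=11: a=2 ⇒ p=2535751, q=118230
→ (2535751, 118230).  Check: 2535751²=6430033134001, 460·118230²=6430033134000, difference 1.
(x_2, y_2) = (2535751·2535751 + 460·118230·118230, 2535751·118230 + 118230·2535751) = (12860066268001, 599603681460)
(x_3, y_3) = (2535751·12860066268001 + 460·118230·599603681460, 2535751·599603681460 + 118230·12860066268001) = (65219851798297071751, 3040891269731634690)

2535751 118230
12860066268001 599603681460
65219851798297071751 3040891269731634690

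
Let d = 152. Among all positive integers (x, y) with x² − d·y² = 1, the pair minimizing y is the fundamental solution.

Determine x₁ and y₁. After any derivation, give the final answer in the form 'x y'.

37 3

√152 → a₀=12, period (3,24); ℓ=2 even so k=1
k=0  a_k=12  p_k/q_k = 12/1
k=1  a_k=3  p_k/q_k = 37/3
fundamental: x₁=37, y₁=3  (since 1369 − 152·9 = 1)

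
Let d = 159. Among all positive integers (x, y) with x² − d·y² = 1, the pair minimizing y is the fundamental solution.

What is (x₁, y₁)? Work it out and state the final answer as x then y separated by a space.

d=159: √d = [12; 1,1,1,1,3,1,1,1,1,24] (ℓ=10, even), read p_9/q_9
a_0=12:  p_0=12·1+0=12,  q_0=12·0+1=1
…
a_2=1:  p_2=1·13+12=25,  q_2=1·1+1=2
a_3=1:  p_3=1·25+13=38,  q_3=1·2+1=3
a_4=1:  p_4=1·38+25=63,  q_4=1·3+2=5
…
a_6=1:  p_6=1·227+63=290,  q_6=1·18+5=23
a_7=1:  p_7=1·290+227=517,  q_7=1·23+18=41
a_8=1:  p_8=1·517+290=807,  q_8=1·41+23=64
a_9=1:  p_9=1·807+517=1324,  q_9=1·64+41=105
(x₁, y₁) = (1324, 105);  1324² − 159·105² = 1 ✓

1324 105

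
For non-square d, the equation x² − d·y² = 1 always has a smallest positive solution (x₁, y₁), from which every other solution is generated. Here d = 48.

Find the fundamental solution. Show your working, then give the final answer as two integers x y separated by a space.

7 1

√48 = [6; 1,12, …], period ℓ=2 (even) → k=1
a_0=6:  p_0=6·1+0=6,  q_0=6·0+1=1
a_1=1:  p_1=1·6+1=7,  q_1=1·1+0=1
fundamental: x₁=7, y₁=1  (since 49 − 48·1 = 1)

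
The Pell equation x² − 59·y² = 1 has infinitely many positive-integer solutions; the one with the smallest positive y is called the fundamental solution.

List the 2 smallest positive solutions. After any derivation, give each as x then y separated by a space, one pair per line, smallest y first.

√59 → a₀=7, period (1,2,7,2,1,14); ℓ=6 even so k=5
k=0  a_k=7  p_k/q_k = 7/1
k=1  a_k=1  p_k/q_k = 8/1
…
k=4  a_k=2  p_k/q_k = 361/47
k=5  a_k=1  p_k/q_k = 530/69
fundamental: x₁=530, y₁=69  (since 280900 − 59·4761 = 1)
n=2: (530,69)∘(530,69) = (530·530+59·69·69, 530·69+69·530) = (561799,73140)

530 69
561799 73140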